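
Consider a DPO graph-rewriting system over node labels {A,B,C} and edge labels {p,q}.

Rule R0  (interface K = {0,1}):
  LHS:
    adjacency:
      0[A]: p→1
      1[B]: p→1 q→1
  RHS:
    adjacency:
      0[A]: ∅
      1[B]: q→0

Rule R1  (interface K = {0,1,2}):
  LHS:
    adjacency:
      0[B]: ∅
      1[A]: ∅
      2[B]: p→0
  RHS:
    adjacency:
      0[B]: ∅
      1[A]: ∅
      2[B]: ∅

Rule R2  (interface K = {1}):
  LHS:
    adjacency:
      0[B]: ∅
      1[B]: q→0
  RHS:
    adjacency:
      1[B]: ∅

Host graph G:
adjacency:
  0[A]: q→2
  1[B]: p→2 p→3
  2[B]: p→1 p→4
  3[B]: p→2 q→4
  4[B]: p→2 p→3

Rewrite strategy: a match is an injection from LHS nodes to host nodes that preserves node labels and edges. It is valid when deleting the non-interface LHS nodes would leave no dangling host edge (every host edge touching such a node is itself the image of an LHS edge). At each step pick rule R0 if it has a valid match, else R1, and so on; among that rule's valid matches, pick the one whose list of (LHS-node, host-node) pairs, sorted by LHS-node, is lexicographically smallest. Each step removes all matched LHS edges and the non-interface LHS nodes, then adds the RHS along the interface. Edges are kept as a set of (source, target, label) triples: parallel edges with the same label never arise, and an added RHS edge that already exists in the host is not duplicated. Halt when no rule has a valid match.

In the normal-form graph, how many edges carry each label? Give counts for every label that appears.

initial: |V|=5 |E|=9  E = 0-q->2 1-p->2 1-p->3 2-p->1 2-p->4 3-p->2 3-q->4 4-p->2 4-p->3
step 1: apply R1 at {0↦1, 1↦0, 2↦2}  → |V|=5 |E|=8  E = 0-q->2 1-p->2 1-p->3 2-p->4 3-p->2 3-q->4 4-p->2 4-p->3
step 2: apply R1 at {0↦2, 1↦0, 2↦1}  → |V|=5 |E|=7  E = 0-q->2 1-p->3 2-p->4 3-p->2 3-q->4 4-p->2 4-p->3
step 3: apply R1 at {0↦2, 1↦0, 2↦3}  → |V|=5 |E|=6  E = 0-q->2 1-p->3 2-p->4 3-q->4 4-p->2 4-p->3
step 4: apply R1 at {0↦2, 1↦0, 2↦4}  → |V|=5 |E|=5  E = 0-q->2 1-p->3 2-p->4 3-q->4 4-p->3
step 5: apply R1 at {0↦3, 1↦0, 2↦1}  → |V|=5 |E|=4  E = 0-q->2 2-p->4 3-q->4 4-p->3
step 6: apply R1 at {0↦3, 1↦0, 2↦4}  → |V|=5 |E|=3  E = 0-q->2 2-p->4 3-q->4
step 7: apply R1 at {0↦4, 1↦0, 2↦2}  → |V|=5 |E|=2  E = 0-q->2 3-q->4
step 8: apply R2 at {0↦4, 1↦3}  → |V|=4 |E|=1  E = 0-q->2
final graph: no rule applies after step 8
NF edges: [(0, 2, 'q')]

Answer: q:1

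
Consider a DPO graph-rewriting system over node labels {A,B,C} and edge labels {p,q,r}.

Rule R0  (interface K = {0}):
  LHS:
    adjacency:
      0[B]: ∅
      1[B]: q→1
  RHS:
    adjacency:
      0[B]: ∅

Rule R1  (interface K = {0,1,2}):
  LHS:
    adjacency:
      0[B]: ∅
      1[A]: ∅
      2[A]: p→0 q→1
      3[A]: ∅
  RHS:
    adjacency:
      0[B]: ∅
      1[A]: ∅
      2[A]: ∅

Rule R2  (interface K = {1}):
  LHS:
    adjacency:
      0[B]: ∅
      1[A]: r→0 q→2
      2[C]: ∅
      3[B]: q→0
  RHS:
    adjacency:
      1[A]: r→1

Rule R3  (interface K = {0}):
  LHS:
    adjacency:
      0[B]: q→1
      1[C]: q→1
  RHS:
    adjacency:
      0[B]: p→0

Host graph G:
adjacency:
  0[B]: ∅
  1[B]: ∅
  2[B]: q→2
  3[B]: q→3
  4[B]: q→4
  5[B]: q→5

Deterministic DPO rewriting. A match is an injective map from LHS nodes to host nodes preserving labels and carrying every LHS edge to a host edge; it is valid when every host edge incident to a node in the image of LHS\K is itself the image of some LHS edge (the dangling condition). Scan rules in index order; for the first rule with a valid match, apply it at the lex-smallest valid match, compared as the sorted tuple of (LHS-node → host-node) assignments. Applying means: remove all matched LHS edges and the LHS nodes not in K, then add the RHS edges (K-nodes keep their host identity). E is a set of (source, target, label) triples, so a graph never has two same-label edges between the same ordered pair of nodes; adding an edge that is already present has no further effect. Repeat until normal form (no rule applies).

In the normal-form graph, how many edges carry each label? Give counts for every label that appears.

Answer: (no edges)

Derivation:
start.  V:6 E:4  edges: 2-q->2 3-q->3 4-q->4 5-q->5
1. fire R0 via {0↦0, 1↦2}  →  V:5 E:3  edges: 3-q->3 4-q->4 5-q->5
2. fire R0 via {0↦0, 1↦3}  →  V:4 E:2  edges: 4-q->4 5-q->5
3. fire R0 via {0↦0, 1↦4}  →  V:3 E:1  edges: 5-q->5
4. fire R0 via {0↦0, 1↦5}  →  V:2 E:0  edges: ∅
halt: no rule applies after step 4
NF edges: []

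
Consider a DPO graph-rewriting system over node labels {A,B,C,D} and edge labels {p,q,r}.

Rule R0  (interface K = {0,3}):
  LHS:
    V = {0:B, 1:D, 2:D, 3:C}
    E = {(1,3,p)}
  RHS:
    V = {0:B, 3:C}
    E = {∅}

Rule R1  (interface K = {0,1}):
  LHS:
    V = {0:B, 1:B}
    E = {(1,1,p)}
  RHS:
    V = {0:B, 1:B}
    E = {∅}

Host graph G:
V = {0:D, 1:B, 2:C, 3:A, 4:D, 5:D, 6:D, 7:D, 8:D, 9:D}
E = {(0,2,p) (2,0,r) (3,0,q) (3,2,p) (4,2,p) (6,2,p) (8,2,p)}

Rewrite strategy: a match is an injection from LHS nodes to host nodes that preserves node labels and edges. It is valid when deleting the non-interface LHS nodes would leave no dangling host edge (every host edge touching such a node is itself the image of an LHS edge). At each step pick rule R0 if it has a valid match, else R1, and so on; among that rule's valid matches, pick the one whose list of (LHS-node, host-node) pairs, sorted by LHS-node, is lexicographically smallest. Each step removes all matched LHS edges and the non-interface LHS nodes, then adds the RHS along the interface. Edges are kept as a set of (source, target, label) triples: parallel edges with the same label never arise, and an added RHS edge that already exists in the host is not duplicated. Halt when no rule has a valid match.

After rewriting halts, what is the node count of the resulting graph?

[0] host  ⇒  10 nodes, 7 edges  {0-p->2 2-r->0 3-q->0 3-p->2 4-p->2 6-p->2 8-p->2}
[1] R0 @ {0↦1, 1↦4, 2↦5, 3↦2}  ⇒  8 nodes, 6 edges  {0-p->2 2-r->0 3-q->0 3-p->2 6-p->2 8-p->2}
[2] R0 @ {0↦1, 1↦6, 2↦7, 3↦2}  ⇒  6 nodes, 5 edges  {0-p->2 2-r->0 3-q->0 3-p->2 8-p->2}
[3] R0 @ {0↦1, 1↦8, 2↦9, 3↦2}  ⇒  4 nodes, 4 edges  {0-p->2 2-r->0 3-q->0 3-p->2}
halt: no rule applies after step 3
NF nodes: {0:D, 1:B, 2:C, 3:A}

Answer: 4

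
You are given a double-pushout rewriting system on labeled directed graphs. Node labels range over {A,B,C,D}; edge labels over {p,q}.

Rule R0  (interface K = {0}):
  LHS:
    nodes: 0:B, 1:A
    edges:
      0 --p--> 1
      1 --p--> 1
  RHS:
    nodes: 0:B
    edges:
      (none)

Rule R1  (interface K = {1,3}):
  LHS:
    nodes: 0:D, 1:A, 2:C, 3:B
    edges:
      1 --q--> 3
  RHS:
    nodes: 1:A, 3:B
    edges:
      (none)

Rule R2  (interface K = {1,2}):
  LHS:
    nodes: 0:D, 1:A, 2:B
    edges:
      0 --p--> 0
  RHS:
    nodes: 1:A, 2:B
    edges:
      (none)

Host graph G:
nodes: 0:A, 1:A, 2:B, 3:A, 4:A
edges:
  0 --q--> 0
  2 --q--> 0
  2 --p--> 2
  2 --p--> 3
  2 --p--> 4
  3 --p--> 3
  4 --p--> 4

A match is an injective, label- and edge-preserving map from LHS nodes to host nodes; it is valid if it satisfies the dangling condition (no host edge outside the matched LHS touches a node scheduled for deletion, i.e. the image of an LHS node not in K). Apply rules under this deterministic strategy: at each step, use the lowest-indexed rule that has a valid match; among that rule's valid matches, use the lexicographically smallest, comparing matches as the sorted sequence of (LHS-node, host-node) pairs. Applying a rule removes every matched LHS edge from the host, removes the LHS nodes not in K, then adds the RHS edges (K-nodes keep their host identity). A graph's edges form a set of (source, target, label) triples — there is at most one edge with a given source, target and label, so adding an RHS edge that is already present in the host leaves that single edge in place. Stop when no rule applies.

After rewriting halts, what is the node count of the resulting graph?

initial: |V|=5 |E|=7  E = 0-q->0 2-q->0 2-p->2 2-p->3 2-p->4 3-p->3 4-p->4
step 1: apply R0 at {0↦2, 1↦3}  → |V|=4 |E|=5  E = 0-q->0 2-q->0 2-p->2 2-p->4 4-p->4
step 2: apply R0 at {0↦2, 1↦4}  → |V|=3 |E|=3  E = 0-q->0 2-q->0 2-p->2
normal form: no rule applies after step 2
NF nodes: {0:A, 1:A, 2:B}

Answer: 3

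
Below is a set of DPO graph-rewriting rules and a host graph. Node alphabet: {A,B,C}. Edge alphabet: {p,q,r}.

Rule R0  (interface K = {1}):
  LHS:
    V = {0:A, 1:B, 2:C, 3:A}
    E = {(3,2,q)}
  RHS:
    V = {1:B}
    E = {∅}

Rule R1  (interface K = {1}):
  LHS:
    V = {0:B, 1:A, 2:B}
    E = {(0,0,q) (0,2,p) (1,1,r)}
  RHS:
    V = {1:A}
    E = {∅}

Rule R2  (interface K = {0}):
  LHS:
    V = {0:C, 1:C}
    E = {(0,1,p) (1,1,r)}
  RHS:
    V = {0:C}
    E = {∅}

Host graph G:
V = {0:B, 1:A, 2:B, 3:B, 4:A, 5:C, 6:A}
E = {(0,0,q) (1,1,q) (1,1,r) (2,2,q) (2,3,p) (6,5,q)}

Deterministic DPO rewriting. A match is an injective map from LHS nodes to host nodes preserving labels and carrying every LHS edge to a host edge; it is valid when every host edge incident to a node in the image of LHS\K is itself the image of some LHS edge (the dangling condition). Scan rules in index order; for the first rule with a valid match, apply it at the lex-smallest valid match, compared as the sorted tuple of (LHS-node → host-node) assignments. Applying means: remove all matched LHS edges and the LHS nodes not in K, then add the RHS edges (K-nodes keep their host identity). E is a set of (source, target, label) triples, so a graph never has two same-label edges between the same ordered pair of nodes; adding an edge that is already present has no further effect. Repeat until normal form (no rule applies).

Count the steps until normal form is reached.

initial: |V|=7 |E|=6  E = 0-q->0 1-q->1 1-r->1 2-q->2 2-p->3 6-q->5
step 1: apply R0 at {0↦4, 1↦0, 2↦5, 3↦6}  → |V|=4 |E|=5  E = 0-q->0 1-q->1 1-r->1 2-q->2 2-p->3
step 2: apply R1 at {0↦2, 1↦1, 2↦3}  → |V|=2 |E|=2  E = 0-q->0 1-q->1
final graph: no rule applies after step 2

Answer: 2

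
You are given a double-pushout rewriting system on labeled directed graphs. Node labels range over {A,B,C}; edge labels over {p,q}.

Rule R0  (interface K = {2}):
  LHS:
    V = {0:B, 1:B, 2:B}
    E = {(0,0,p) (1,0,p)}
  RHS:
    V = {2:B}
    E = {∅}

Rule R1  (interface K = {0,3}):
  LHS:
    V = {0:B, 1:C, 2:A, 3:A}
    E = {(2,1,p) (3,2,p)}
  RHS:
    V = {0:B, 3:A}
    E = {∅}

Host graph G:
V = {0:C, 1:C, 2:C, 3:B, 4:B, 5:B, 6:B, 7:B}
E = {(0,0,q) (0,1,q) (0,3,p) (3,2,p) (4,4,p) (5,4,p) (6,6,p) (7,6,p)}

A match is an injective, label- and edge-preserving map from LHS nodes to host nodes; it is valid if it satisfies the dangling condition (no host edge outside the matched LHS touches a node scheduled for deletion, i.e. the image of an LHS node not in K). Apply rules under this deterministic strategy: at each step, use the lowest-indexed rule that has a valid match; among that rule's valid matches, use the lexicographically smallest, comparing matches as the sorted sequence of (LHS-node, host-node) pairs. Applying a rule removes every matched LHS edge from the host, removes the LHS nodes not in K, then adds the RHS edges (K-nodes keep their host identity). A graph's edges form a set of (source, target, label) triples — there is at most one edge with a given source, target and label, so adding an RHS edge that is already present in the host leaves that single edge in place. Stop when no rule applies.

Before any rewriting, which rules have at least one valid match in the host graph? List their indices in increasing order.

Answer: [R0]

Steps:
R0: 6 valid matches — {0↦4, 1↦5, 2↦3}, {0↦4, 1↦5, 2↦6}, {0↦4, 1↦5, 2↦7} (+3 more)
R1: no valid match — LHS pattern not found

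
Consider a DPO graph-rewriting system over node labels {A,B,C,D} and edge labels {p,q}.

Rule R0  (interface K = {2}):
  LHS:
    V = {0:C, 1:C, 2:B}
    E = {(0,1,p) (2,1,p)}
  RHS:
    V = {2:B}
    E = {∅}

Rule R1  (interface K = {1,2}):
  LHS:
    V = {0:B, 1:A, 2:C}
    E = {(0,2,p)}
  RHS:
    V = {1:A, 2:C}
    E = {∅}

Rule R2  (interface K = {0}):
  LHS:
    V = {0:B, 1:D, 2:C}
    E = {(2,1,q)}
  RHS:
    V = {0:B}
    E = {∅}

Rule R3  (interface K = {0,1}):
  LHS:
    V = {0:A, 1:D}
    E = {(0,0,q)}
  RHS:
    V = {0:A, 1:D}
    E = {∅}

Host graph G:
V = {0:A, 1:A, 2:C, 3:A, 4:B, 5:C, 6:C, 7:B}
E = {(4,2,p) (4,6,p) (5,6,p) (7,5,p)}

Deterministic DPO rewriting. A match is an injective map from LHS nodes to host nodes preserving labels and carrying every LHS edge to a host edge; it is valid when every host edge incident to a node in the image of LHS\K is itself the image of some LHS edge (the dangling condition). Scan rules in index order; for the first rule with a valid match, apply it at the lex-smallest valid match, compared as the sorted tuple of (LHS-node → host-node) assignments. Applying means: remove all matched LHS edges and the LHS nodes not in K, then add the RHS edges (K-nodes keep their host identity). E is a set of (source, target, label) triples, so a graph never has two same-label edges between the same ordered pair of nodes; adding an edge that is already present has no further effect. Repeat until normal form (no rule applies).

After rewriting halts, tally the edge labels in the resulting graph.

Answer: (no edges)

Steps:
initial: |V|=8 |E|=4  E = 4-p->2 4-p->6 5-p->6 7-p->5
step 1: apply R1 at {0↦7, 1↦0, 2↦5}  → |V|=7 |E|=3  E = 4-p->2 4-p->6 5-p->6
step 2: apply R0 at {0↦5, 1↦6, 2↦4}  → |V|=5 |E|=1  E = 4-p->2
step 3: apply R1 at {0↦4, 1↦0, 2↦2}  → |V|=4 |E|=0  E = ∅
halt: no rule applies after step 3
NF edges: []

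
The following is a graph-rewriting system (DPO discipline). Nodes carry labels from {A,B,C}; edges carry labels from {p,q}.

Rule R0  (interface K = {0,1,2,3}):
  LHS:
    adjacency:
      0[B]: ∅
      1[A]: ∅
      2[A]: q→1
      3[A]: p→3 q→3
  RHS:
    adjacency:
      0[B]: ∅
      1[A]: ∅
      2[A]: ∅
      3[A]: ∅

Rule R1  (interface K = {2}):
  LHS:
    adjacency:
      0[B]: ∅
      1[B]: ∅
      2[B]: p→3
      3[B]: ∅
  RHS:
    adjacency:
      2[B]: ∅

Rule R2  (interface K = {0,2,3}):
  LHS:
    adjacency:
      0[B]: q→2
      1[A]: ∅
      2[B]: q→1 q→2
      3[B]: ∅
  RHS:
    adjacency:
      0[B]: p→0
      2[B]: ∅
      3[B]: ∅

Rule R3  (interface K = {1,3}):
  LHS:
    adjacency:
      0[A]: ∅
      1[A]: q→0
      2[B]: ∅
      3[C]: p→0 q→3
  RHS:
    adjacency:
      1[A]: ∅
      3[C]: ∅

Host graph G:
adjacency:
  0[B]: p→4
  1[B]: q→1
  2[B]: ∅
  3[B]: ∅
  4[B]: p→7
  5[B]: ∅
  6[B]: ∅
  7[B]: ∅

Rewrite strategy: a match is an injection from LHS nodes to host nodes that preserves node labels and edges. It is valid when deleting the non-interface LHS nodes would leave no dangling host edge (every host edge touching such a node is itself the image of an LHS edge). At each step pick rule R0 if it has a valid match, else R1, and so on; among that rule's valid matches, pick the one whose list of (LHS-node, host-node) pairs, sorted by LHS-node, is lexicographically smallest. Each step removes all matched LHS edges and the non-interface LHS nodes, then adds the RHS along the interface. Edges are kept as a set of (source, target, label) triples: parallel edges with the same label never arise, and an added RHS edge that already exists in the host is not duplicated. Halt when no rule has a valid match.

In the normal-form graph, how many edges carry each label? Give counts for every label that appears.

[0] host  ⇒  8 nodes, 3 edges  {0-p->4 1-q->1 4-p->7}
[1] R1 @ {0↦2, 1↦3, 2↦4, 3↦7}  ⇒  5 nodes, 2 edges  {0-p->4 1-q->1}
[2] R1 @ {0↦5, 1↦6, 2↦0, 3↦4}  ⇒  2 nodes, 1 edges  {1-q->1}
final graph: no rule applies after step 2
NF edges: [(1, 1, 'q')]

Answer: q:1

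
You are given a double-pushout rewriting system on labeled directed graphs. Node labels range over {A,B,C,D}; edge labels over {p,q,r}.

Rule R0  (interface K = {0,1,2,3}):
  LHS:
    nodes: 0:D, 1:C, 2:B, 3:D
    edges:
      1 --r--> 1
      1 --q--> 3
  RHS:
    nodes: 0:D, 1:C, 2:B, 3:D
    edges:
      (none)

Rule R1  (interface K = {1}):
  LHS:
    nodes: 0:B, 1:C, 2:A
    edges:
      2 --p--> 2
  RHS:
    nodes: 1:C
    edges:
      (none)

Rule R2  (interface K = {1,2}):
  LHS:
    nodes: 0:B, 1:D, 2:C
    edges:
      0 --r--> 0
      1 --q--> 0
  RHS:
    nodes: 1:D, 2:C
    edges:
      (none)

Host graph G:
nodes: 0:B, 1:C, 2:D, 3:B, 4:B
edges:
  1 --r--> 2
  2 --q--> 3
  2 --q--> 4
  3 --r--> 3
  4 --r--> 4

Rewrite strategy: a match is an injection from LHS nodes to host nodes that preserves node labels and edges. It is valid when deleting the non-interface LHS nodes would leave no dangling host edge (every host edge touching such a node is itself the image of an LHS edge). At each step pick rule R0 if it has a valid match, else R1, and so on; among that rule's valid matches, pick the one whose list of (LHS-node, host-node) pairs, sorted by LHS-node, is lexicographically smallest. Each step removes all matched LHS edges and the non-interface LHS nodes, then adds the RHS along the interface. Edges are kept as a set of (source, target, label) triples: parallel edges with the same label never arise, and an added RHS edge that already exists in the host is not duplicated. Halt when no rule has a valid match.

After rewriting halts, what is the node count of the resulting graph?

Answer: 3

Derivation:
initial: |V|=5 |E|=5  E = 1-r->2 2-q->3 2-q->4 3-r->3 4-r->4
step 1: apply R2 at {0↦3, 1↦2, 2↦1}  → |V|=4 |E|=3  E = 1-r->2 2-q->4 4-r->4
step 2: apply R2 at {0↦4, 1↦2, 2↦1}  → |V|=3 |E|=1  E = 1-r->2
halt: no rule applies after step 2
NF nodes: {0:B, 1:C, 2:D}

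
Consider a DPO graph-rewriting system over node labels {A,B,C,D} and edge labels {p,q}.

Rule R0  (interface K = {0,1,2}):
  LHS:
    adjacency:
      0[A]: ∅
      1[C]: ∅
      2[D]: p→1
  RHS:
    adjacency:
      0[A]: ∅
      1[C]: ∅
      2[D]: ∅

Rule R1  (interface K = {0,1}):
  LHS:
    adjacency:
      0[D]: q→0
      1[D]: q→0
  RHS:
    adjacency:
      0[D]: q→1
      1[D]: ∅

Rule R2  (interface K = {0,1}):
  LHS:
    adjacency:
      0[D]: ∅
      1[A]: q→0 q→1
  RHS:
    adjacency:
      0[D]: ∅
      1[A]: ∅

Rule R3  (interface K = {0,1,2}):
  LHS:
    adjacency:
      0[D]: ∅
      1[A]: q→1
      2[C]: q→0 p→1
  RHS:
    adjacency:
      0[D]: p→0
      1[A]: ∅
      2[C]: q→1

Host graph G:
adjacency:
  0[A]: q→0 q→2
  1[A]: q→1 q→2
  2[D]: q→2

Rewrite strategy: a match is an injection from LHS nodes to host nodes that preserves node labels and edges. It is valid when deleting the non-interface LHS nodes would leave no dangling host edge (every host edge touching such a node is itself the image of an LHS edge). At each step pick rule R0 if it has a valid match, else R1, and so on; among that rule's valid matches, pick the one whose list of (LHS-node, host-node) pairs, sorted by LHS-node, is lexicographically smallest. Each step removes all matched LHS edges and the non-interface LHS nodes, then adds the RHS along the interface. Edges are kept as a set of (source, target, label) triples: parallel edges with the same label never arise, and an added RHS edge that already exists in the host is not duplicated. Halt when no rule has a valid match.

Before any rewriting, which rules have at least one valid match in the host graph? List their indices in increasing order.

Answer: [R2]

Steps:
R0: no valid match — LHS pattern not found
R1: no valid match — LHS pattern not found
R2: 2 valid matches — {0↦2, 1↦0}, {0↦2, 1↦1}
R3: no valid match — LHS pattern not found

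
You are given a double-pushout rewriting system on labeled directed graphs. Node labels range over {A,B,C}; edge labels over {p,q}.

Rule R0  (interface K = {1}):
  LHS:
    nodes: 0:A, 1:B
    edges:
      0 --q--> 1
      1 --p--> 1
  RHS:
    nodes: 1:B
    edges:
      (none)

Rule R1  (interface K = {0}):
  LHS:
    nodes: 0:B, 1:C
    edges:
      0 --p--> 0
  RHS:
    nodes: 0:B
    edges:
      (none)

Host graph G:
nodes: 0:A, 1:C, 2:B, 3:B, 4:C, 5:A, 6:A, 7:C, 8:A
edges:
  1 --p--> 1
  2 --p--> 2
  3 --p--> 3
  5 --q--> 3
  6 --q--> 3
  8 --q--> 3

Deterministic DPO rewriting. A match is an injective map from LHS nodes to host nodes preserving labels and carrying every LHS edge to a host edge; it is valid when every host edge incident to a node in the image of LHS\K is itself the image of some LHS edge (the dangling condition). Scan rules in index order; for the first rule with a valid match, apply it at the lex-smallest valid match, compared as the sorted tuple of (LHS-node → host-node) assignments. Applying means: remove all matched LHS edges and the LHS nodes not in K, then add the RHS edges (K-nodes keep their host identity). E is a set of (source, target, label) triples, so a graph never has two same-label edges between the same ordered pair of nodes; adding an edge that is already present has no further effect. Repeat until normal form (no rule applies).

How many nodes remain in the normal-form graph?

Answer: 7

Derivation:
[0] host  ⇒  9 nodes, 6 edges  {1-p->1 2-p->2 3-p->3 5-q->3 6-q->3 8-q->3}
[1] R0 @ {0↦5, 1↦3}  ⇒  8 nodes, 4 edges  {1-p->1 2-p->2 6-q->3 8-q->3}
[2] R1 @ {0↦2, 1↦4}  ⇒  7 nodes, 3 edges  {1-p->1 6-q->3 8-q->3}
halt: no rule applies after step 2
NF nodes: {0:A, 1:C, 2:B, 3:B, 6:A, 7:C, 8:A}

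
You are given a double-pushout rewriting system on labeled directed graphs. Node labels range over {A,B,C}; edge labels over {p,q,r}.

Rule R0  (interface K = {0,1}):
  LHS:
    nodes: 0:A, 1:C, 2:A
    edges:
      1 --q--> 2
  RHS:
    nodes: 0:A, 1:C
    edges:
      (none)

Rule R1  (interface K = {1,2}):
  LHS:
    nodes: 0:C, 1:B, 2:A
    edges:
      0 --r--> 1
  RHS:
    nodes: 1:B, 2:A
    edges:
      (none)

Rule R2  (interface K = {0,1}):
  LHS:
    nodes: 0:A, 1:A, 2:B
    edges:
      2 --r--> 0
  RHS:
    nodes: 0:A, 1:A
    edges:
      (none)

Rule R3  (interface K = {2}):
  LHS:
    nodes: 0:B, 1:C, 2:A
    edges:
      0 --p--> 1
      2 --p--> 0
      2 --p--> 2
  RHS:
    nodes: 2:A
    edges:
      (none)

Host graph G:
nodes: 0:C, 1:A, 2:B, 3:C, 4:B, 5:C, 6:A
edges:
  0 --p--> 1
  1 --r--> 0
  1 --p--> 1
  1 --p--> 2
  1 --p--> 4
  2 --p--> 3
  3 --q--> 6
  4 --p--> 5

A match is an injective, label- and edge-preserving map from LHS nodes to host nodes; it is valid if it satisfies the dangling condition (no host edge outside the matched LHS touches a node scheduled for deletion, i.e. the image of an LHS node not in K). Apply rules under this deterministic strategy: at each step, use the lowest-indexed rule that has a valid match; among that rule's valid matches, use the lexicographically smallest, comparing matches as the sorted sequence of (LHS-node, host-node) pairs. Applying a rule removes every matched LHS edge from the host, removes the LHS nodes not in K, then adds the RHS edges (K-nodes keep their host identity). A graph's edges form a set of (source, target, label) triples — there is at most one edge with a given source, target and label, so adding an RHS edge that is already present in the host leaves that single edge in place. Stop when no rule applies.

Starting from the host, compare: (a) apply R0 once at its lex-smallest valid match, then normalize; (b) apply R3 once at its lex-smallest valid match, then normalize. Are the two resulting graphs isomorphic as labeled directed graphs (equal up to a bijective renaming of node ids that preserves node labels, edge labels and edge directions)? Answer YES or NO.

branch R0-first: apply at {0↦1, 1↦3, 2↦6} → |E|=7, then 1 more step(s) → NF |V|=4 |E|=4 V={0:C, 1:A, 4:B, 5:C} E=0-p->1 1-r->0 1-p->4 4-p->5
branch R3-first: apply at {0↦4, 1↦5, 2↦1} → |E|=5, then 1 more step(s) → NF |V|=4 |E|=4 V={0:C, 1:A, 2:B, 3:C} E=0-p->1 1-r->0 1-p->2 2-p->3
graphs isomorphic (equal up to label-preserving node renaming)

Answer: YES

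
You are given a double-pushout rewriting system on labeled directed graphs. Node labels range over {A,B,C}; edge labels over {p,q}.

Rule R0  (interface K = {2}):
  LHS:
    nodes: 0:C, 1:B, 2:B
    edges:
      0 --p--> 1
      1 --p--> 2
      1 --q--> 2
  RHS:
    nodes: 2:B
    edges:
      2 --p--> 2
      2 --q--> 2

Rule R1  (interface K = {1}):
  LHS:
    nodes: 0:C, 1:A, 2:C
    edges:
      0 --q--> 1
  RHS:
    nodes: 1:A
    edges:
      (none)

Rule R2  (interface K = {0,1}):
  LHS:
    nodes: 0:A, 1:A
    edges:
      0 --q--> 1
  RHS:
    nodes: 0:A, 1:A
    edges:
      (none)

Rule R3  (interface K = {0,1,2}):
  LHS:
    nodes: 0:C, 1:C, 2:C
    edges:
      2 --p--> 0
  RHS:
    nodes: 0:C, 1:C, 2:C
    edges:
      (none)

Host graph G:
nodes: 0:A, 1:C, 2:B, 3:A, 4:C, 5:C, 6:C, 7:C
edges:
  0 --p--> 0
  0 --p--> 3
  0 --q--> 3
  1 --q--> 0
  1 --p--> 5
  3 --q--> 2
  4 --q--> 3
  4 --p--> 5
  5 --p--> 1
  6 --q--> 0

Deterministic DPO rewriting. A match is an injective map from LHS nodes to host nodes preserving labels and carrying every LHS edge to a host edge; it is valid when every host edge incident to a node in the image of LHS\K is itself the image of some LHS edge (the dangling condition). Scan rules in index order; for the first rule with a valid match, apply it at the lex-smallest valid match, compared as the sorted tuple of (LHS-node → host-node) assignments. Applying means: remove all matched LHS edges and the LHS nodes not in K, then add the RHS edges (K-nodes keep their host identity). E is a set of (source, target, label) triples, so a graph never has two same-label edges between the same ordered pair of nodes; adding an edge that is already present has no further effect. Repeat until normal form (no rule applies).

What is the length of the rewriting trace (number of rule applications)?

start.  V:8 E:10  edges: 0-p->0 0-p->3 0-q->3 1-q->0 1-p->5 3-q->2 4-q->3 4-p->5 5-p->1 6-q->0
1. fire R1 via {0↦6, 1↦0, 2↦7}  →  V:6 E:9  edges: 0-p->0 0-p->3 0-q->3 1-q->0 1-p->5 3-q->2 4-q->3 4-p->5 5-p->1
2. fire R2 via {0↦0, 1↦3}  →  V:6 E:8  edges: 0-p->0 0-p->3 1-q->0 1-p->5 3-q->2 4-q->3 4-p->5 5-p->1
3. fire R3 via {0↦1, 1↦4, 2↦5}  →  V:6 E:7  edges: 0-p->0 0-p->3 1-q->0 1-p->5 3-q->2 4-q->3 4-p->5
4. fire R3 via {0↦5, 1↦1, 2↦4}  →  V:6 E:6  edges: 0-p->0 0-p->3 1-q->0 1-p->5 3-q->2 4-q->3
5. fire R3 via {0↦5, 1↦4, 2↦1}  →  V:6 E:5  edges: 0-p->0 0-p->3 1-q->0 3-q->2 4-q->3
6. fire R1 via {0↦1, 1↦0, 2↦5}  →  V:4 E:4  edges: 0-p->0 0-p->3 3-q->2 4-q->3
normal form: no rule applies after step 6

Answer: 6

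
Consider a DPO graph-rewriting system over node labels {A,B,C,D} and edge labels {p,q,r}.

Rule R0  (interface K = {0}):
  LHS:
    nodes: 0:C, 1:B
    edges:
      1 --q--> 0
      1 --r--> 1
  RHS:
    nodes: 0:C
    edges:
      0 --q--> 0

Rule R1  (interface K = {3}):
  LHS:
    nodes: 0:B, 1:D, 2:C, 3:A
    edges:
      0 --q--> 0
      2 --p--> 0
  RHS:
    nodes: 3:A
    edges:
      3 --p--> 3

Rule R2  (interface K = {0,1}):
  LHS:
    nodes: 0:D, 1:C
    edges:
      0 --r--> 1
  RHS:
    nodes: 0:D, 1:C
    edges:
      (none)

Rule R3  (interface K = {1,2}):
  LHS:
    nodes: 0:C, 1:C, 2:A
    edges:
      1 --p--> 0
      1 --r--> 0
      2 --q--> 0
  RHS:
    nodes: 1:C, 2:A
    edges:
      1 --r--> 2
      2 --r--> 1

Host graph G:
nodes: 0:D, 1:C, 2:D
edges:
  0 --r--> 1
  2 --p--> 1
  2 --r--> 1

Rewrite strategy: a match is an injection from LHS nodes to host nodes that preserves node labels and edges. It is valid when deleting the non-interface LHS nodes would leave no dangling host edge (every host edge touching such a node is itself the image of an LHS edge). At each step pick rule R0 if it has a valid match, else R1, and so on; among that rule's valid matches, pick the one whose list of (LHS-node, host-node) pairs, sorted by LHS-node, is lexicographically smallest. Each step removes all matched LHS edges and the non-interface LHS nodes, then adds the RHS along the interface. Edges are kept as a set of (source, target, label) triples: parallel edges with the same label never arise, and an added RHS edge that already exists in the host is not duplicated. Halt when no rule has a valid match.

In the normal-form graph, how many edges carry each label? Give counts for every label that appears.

start.  V:3 E:3  edges: 0-r->1 2-p->1 2-r->1
1. fire R2 via {0↦0, 1↦1}  →  V:3 E:2  edges: 2-p->1 2-r->1
2. fire R2 via {0↦2, 1↦1}  →  V:3 E:1  edges: 2-p->1
halt: no rule applies after step 2
NF edges: [(2, 1, 'p')]

Answer: p:1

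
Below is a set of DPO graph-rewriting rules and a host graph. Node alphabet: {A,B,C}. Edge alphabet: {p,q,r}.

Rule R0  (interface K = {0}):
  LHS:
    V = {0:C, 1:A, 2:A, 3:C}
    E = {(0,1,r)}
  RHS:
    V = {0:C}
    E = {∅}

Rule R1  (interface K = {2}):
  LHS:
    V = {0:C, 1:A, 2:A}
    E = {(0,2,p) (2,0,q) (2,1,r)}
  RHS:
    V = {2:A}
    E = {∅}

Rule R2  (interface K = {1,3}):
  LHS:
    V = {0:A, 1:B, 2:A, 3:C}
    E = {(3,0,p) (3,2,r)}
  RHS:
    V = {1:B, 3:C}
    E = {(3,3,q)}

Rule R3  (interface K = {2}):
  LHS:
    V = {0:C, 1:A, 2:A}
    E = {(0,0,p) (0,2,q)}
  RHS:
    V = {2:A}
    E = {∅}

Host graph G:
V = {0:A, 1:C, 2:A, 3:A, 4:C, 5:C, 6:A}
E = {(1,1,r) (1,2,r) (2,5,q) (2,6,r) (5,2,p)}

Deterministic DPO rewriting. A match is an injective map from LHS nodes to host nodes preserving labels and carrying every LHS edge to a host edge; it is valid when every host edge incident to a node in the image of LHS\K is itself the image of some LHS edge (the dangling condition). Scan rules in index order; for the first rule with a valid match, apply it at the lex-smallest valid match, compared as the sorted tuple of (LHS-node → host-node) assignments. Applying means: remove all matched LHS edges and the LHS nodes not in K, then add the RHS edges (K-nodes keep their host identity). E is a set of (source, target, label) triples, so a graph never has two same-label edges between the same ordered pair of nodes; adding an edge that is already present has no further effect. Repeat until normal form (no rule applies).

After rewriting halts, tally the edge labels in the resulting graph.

start.  V:7 E:5  edges: 1-r->1 1-r->2 2-q->5 2-r->6 5-p->2
1. fire R1 via {0↦5, 1↦6, 2↦2}  →  V:5 E:2  edges: 1-r->1 1-r->2
2. fire R0 via {0↦1, 1↦2, 2↦0, 3↦4}  →  V:2 E:1  edges: 1-r->1
final graph: no rule applies after step 2
NF edges: [(1, 1, 'r')]

Answer: r:1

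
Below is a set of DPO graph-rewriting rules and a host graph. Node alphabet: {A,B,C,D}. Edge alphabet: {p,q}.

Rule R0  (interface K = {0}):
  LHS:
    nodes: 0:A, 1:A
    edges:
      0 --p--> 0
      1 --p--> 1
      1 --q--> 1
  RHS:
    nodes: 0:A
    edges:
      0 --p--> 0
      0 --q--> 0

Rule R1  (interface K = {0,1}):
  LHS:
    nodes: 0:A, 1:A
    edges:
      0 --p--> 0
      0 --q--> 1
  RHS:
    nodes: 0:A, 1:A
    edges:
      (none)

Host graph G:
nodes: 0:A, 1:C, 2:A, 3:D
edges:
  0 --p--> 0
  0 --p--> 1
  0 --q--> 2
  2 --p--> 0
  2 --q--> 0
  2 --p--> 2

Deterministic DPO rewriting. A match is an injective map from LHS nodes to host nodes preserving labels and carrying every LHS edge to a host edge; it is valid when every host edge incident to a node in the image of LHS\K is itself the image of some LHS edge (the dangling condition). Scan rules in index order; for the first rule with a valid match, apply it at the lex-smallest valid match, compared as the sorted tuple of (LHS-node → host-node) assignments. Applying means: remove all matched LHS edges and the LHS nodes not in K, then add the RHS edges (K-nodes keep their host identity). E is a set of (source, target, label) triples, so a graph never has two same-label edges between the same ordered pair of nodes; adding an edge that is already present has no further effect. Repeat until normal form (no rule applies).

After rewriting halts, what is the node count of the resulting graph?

Answer: 4

Rewrite trace:
initial: |V|=4 |E|=6  E = 0-p->0 0-p->1 0-q->2 2-p->0 2-q->0 2-p->2
step 1: apply R1 at {0↦0, 1↦2}  → |V|=4 |E|=4  E = 0-p->1 2-p->0 2-q->0 2-p->2
step 2: apply R1 at {0↦2, 1↦0}  → |V|=4 |E|=2  E = 0-p->1 2-p->0
normal form: no rule applies after step 2
NF nodes: {0:A, 1:C, 2:A, 3:D}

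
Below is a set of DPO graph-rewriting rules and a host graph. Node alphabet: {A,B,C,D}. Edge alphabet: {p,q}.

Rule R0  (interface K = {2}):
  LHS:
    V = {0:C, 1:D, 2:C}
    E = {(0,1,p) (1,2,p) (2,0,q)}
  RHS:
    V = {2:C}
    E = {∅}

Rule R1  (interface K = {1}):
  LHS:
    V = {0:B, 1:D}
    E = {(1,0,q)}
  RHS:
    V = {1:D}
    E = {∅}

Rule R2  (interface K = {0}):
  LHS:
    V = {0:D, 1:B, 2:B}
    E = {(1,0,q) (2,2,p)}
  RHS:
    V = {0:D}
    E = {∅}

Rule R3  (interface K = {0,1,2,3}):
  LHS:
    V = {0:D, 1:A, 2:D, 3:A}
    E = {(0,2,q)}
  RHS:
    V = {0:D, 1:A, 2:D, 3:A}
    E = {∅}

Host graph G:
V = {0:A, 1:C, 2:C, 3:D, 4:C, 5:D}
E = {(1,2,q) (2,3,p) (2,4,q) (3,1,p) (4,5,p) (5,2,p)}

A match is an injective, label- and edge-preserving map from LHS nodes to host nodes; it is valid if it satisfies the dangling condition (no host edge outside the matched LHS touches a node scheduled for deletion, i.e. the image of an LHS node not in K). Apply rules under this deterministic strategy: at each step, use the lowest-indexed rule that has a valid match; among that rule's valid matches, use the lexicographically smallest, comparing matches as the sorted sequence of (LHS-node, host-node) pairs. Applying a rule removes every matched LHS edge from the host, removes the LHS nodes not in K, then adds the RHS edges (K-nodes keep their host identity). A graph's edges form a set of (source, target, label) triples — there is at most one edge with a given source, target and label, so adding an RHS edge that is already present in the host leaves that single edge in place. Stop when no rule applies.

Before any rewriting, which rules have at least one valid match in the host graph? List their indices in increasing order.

R0: 1 valid match — {0↦4, 1↦5, 2↦2}
R1: no valid match — LHS pattern not found
R2: no valid match — LHS pattern not found
R3: no valid match — LHS pattern not found

Answer: [R0]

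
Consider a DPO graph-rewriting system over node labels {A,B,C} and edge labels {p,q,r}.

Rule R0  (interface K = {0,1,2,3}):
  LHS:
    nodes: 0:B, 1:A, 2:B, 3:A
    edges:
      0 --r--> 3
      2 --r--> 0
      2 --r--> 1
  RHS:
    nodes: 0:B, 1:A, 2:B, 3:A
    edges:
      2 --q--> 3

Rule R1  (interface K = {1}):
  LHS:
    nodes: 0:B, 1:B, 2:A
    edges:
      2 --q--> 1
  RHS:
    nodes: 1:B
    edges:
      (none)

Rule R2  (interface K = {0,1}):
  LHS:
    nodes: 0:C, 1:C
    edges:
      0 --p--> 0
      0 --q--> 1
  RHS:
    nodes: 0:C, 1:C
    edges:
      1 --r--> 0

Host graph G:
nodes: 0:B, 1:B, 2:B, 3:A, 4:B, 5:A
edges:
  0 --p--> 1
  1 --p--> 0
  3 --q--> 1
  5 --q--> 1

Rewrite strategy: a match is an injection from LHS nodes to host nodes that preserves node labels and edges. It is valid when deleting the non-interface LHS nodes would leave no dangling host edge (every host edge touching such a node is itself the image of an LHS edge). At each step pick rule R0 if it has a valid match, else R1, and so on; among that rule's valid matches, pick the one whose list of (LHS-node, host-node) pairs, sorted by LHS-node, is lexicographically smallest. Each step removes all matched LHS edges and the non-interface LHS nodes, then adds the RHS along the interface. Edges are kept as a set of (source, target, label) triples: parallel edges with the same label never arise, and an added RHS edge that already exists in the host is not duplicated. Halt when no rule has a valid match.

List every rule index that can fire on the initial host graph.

Answer: [R1]

Derivation:
R0: no valid match — LHS pattern not found
R1: 4 valid matches — {0↦2, 1↦1, 2↦3}, {0↦2, 1↦1, 2↦5}, {0↦4, 1↦1, 2↦3} (+1 more)
R2: no valid match — LHS pattern not found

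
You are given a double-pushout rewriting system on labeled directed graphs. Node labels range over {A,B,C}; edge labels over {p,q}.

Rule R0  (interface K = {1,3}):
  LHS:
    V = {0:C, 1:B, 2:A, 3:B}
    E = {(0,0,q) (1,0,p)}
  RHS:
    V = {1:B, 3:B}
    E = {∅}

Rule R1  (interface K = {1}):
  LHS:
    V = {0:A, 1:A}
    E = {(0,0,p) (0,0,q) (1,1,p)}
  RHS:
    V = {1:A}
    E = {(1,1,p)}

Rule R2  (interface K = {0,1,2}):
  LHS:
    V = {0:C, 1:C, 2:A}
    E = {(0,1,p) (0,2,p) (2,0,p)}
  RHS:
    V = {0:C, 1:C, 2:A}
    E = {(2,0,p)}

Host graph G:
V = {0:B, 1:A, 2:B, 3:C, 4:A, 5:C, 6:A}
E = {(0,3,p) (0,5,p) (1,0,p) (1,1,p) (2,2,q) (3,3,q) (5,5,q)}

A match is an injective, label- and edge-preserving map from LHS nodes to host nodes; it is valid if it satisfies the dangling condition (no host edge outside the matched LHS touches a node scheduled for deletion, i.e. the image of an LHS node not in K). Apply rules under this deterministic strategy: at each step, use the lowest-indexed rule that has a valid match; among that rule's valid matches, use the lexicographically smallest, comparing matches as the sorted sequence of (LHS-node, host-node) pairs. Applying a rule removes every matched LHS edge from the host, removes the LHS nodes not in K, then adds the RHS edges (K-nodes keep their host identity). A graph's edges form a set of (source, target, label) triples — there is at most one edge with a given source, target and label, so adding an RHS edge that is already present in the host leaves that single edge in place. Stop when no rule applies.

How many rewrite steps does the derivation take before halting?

Answer: 2

Steps:
initial: |V|=7 |E|=7  E = 0-p->3 0-p->5 1-p->0 1-p->1 2-q->2 3-q->3 5-q->5
step 1: apply R0 at {0↦3, 1↦0, 2↦4, 3↦2}  → |V|=5 |E|=5  E = 0-p->5 1-p->0 1-p->1 2-q->2 5-q->5
step 2: apply R0 at {0↦5, 1↦0, 2↦6, 3↦2}  → |V|=3 |E|=3  E = 1-p->0 1-p->1 2-q->2
halt: no rule applies after step 2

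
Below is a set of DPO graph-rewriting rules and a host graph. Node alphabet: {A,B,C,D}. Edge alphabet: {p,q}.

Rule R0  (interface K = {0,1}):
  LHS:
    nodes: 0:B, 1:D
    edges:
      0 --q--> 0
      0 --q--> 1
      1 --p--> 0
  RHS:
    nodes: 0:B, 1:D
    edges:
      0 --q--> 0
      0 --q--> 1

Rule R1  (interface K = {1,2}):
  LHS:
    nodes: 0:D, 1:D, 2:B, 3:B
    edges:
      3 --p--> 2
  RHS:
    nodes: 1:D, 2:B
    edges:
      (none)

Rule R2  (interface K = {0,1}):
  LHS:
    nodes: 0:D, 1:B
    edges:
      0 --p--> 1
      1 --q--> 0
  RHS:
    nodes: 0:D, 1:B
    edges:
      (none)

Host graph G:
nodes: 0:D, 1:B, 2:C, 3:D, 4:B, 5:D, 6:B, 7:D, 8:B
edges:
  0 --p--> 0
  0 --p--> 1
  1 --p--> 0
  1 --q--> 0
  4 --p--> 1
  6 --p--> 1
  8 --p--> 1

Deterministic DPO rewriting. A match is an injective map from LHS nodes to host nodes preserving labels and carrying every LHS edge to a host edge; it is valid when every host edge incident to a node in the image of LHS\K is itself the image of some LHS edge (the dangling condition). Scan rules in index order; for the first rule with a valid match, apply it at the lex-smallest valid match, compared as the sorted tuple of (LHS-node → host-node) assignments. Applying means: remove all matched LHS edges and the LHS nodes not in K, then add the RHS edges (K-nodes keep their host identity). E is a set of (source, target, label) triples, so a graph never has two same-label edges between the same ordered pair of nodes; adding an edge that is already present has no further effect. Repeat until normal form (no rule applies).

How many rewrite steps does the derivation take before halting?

Answer: 4

Derivation:
start.  V:9 E:7  edges: 0-p->0 0-p->1 1-p->0 1-q->0 4-p->1 6-p->1 8-p->1
1. fire R1 via {0↦3, 1↦0, 2↦1, 3↦4}  →  V:7 E:6  edges: 0-p->0 0-p->1 1-p->0 1-q->0 6-p->1 8-p->1
2. fire R1 via {0↦5, 1↦0, 2↦1, 3↦6}  →  V:5 E:5  edges: 0-p->0 0-p->1 1-p->0 1-q->0 8-p->1
3. fire R1 via {0↦7, 1↦0, 2↦1, 3↦8}  →  V:3 E:4  edges: 0-p->0 0-p->1 1-p->0 1-q->0
4. fire R2 via {0↦0, 1↦1}  →  V:3 E:2  edges: 0-p->0 1-p->0
halt: no rule applies after step 4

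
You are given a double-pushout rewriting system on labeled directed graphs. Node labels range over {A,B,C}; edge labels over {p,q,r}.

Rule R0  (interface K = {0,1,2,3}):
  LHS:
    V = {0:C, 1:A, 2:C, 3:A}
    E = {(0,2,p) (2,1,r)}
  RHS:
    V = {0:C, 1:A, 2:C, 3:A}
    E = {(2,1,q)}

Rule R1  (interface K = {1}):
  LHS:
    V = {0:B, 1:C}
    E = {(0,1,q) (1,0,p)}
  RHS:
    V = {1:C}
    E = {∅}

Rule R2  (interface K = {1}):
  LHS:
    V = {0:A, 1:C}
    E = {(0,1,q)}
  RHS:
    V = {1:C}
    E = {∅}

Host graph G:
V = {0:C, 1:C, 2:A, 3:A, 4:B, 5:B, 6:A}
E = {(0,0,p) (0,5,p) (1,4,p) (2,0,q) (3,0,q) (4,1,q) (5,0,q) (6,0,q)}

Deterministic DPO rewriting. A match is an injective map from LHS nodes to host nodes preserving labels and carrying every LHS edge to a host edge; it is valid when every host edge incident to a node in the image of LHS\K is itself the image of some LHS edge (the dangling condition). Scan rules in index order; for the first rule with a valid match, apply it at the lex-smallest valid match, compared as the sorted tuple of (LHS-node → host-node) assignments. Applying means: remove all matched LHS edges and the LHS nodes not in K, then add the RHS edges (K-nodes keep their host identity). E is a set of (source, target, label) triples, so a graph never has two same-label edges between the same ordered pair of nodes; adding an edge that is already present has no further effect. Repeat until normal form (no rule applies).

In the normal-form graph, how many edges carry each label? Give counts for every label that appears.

start.  V:7 E:8  edges: 0-p->0 0-p->5 1-p->4 2-q->0 3-q->0 4-q->1 5-q->0 6-q->0
1. fire R1 via {0↦4, 1↦1}  →  V:6 E:6  edges: 0-p->0 0-p->5 2-q->0 3-q->0 5-q->0 6-q->0
2. fire R1 via {0↦5, 1↦0}  →  V:5 E:4  edges: 0-p->0 2-q->0 3-q->0 6-q->0
3. fire R2 via {0↦2, 1↦0}  →  V:4 E:3  edges: 0-p->0 3-q->0 6-q->0
4. fire R2 via {0↦3, 1↦0}  →  V:3 E:2  edges: 0-p->0 6-q->0
5. fire R2 via {0↦6, 1↦0}  →  V:2 E:1  edges: 0-p->0
final graph: no rule applies after step 5
NF edges: [(0, 0, 'p')]

Answer: p:1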